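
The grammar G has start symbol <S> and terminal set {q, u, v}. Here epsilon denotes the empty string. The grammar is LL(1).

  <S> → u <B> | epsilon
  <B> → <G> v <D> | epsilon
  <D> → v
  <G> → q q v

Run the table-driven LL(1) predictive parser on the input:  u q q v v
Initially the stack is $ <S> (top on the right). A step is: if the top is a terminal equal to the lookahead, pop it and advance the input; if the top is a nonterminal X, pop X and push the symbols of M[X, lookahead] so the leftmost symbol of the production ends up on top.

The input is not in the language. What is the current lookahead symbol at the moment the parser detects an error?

     Stack          Input        Action
  1  $ <S>          u q q v v $  expand <S> → u <B>
  2  $ <B> u        u q q v v $  match u
  3  $ <B>          q q v v $    expand <B> → <G> v <D>
  4  $ <D> v <G>    q q v v $    expand <G> → q q v
  5  $ <D> v v q q  q q v v $    match q
  6  $ <D> v v q    q v v $      match q
  7  $ <D> v v      v v $        match v
  8  $ <D> v        v $          match v
  9  $ <D>          $            error: M[<D>, $] is empty

$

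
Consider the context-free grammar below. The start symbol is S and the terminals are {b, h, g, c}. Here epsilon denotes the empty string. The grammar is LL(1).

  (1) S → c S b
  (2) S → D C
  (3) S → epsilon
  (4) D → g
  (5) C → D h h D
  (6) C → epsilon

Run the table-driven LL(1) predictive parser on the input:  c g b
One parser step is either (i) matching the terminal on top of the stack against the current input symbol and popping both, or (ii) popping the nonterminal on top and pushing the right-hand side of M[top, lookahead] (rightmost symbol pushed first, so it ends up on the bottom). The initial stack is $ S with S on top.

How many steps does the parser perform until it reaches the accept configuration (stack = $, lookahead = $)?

7

step 1: stack=$ S  input=c g b $  — expand S → c S b
step 2: stack=$ b S c  input=c g b $  — match c
step 3: stack=$ b S  input=g b $  — expand S → D C
step 4: stack=$ b C D  input=g b $  — expand D → g
step 5: stack=$ b C g  input=g b $  — match g
step 6: stack=$ b C  input=b $  — expand C → epsilon
step 7: stack=$ b  input=b $  — match b
Accept reached after 7 steps.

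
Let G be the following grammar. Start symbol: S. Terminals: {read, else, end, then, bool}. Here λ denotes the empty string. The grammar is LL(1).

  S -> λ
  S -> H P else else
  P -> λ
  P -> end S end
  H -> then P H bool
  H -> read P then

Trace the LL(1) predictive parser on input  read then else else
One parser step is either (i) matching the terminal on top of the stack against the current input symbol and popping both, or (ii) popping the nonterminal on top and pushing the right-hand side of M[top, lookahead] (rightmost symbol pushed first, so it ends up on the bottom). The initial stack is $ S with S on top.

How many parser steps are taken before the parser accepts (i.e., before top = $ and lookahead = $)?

step 1: stack=$ S  input=read then else else $  — expand S -> H P else else
step 2: stack=$ else else P H  input=read then else else $  — expand H -> read P then
step 3: stack=$ else else P then P read  input=read then else else $  — match read
step 4: stack=$ else else P then P  input=then else else $  — expand P -> λ
step 5: stack=$ else else P then  input=then else else $  — match then
step 6: stack=$ else else P  input=else else $  — expand P -> λ
step 7: stack=$ else else  input=else else $  — match else
step 8: stack=$ else  input=else $  — match else
Accept reached after 8 steps.

8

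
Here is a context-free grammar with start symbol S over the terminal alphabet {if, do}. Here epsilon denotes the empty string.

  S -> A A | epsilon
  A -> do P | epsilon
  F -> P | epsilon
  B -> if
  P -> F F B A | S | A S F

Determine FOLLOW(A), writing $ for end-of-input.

FIRST(A) = {epsilon, do}
FIRST(B) = {if}
FIRST(S) = {epsilon, do}  (via A A)
FIRST(F) = {epsilon, do, if}  (via P)
FIRST(P) = {epsilon, do, if}  (via F F B A, S, A S F)
FOLLOW(S) includes $ since S is the start symbol.
FOLLOW(S): in P->S, the suffix after S is empty, so FOLLOW(S) ⊇ FOLLOW(P) = {$, do, if}; in P->A S F, S is followed by F with FIRST {epsilon, do, if}; in P->A S F, the suffix after S is nullable, so FOLLOW(S) ⊇ FOLLOW(P) = {$, do, if}. Thus FOLLOW(S) = {$, do, if}.
FOLLOW(A): in S->A A (occurrence 1), A is followed by A with FIRST {epsilon, do}; in S->A A (occurrence 1), the suffix after A is nullable, so FOLLOW(A) ⊇ FOLLOW(S) = {$, do, if}; in S->A A (occurrence 2), the suffix after A is empty, so FOLLOW(A) ⊇ FOLLOW(S) = {$, do, if}; in P->F F B A, the suffix after A is empty, so FOLLOW(A) ⊇ FOLLOW(P) = {$, do, if}; in P->A S F, A is followed by S F with FIRST {epsilon, do, if}; in P->A S F, the suffix after A is nullable, so FOLLOW(A) ⊇ FOLLOW(P) = {$, do, if}. Thus FOLLOW(A) = {$, do, if}.
FOLLOW(F): in P->F F B A (occurrence 1), F is followed by F B A with FIRST {do, if}; in P->F F B A (occurrence 2), F is followed by B A with FIRST {if}; in P->A S F, the suffix after F is empty, so FOLLOW(F) ⊇ FOLLOW(P) = {$, do, if}. Thus FOLLOW(F) = {$, do, if}.
FOLLOW(P): in A->do P, the suffix after P is empty, so FOLLOW(P) ⊇ FOLLOW(A) = {$, do, if}; in F->P, the suffix after P is empty, so FOLLOW(P) ⊇ FOLLOW(F) = {$, do, if}. Thus FOLLOW(P) = {$, do, if}.
FOLLOW(B): in P->F F B A, B is followed by A with FIRST {epsilon, do}; in P->F F B A, the suffix after B is nullable, so FOLLOW(B) ⊇ FOLLOW(P) = {$, do, if}. Thus FOLLOW(B) = {$, do, if}.

{$, do, if}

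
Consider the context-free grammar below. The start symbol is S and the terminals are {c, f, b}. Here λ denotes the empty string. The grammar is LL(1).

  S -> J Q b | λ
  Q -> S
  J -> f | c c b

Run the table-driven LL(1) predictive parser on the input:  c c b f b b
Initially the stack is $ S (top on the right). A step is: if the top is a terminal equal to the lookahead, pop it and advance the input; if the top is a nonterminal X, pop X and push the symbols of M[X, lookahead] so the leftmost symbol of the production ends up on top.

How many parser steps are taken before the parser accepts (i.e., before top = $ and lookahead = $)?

13

step 1: stack=$ S  input=c c b f b b $  — expand S -> J Q b
step 2: stack=$ b Q J  input=c c b f b b $  — expand J -> c c b
step 3: stack=$ b Q b c c  input=c c b f b b $  — match c
step 4: stack=$ b Q b c  input=c b f b b $  — match c
step 5: stack=$ b Q b  input=b f b b $  — match b
step 6: stack=$ b Q  input=f b b $  — expand Q -> S
step 7: stack=$ b S  input=f b b $  — expand S -> J Q b
step 8: stack=$ b b Q J  input=f b b $  — expand J -> f
step 9: stack=$ b b Q f  input=f b b $  — match f
step 10: stack=$ b b Q  input=b b $  — expand Q -> S
step 11: stack=$ b b S  input=b b $  — expand S -> λ
step 12: stack=$ b b  input=b b $  — match b
step 13: stack=$ b  input=b $  — match b
Accept reached after 13 steps.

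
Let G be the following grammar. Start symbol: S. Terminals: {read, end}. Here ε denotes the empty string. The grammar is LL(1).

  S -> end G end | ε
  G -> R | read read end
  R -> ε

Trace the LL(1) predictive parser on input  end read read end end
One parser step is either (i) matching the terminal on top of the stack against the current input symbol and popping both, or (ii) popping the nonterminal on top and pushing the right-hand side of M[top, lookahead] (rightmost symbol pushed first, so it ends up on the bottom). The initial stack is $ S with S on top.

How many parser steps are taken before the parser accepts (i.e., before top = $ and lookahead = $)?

7

step 1: stack=$ S  input=end read read end end $  — expand S -> end G end
step 2: stack=$ end G end  input=end read read end end $  — match end
step 3: stack=$ end G  input=read read end end $  — expand G -> read read end
step 4: stack=$ end end read read  input=read read end end $  — match read
step 5: stack=$ end end read  input=read end end $  — match read
step 6: stack=$ end end  input=end end $  — match end
step 7: stack=$ end  input=end $  — match end
Accept reached after 7 steps.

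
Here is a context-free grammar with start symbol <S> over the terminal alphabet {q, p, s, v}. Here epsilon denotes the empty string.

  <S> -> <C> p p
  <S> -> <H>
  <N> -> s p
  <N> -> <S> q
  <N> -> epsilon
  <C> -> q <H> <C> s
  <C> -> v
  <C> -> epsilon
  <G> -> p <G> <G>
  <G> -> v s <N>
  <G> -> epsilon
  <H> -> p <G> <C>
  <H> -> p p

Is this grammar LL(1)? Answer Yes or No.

No

FIRST(<S>) = {p, q, v}
FIRST(<N>) = {epsilon, p, q, s, v}
FIRST(<C>) = {epsilon, q, v}
FIRST(<G>) = {epsilon, p, v}
FIRST(<H>) = {p}
FOLLOW(<S>) = {$, q}
FOLLOW(<N>) = {$, p, q, s, v}
FOLLOW(<C>) = {$, p, q, s, v}
FOLLOW(<G>) = {$, p, q, s, v}
FOLLOW(<H>) = {$, q, s, v}
Cell M[<C>, q] receives both <C> -> q <H> <C> s and <C> -> epsilon — the grammar is not LL(1).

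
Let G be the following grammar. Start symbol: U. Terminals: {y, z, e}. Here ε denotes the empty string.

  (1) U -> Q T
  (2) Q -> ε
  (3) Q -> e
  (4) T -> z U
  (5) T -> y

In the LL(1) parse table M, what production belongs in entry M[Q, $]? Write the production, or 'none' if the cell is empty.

FIRST(Q): from Q->ε we get {ε}; from Q->e we get {e}. So FIRST(Q) = {ε, e}.
FIRST(T): from T->z U we get {z}; from T->y we get {y}. So FIRST(T) = {y, z}.
FIRST(U): from U->Q T we get {e, y, z}. So FIRST(U) = {e, y, z}.
FOLLOW(U) includes $ since U is the start symbol.
FOLLOW(Q): in U->Q T, Q is followed by T with FIRST {y, z}. Thus FOLLOW(Q) = {y, z}.
For Q -> ε: FIRST(ε) = {ε}, so it goes in M[Q, t] for t ∈ {}; since ε ∈ FIRST, also for every t ∈ FOLLOW(Q) = {y, z}.
For Q -> e: FIRST(e) = {e}, so it goes in M[Q, t] for t ∈ {e}.
None of these place a production in M[Q, $].

none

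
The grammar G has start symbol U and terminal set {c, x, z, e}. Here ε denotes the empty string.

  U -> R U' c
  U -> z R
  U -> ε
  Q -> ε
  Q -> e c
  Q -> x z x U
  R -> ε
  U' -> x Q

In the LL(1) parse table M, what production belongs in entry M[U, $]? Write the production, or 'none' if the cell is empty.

FIRST(Q): from Q->ε we get {ε}; from Q->e c we get {e}; from Q->x z x U we get {x}. So FIRST(Q) = {ε, e, x}.
FIRST(R): from R->ε we get {ε}. So FIRST(R) = {ε}.
FIRST(U'): from U'->x Q we get {x}. So FIRST(U') = {x}.
FIRST(U): from U->R U' c we get {x}; from U->z R we get {z}; from U->ε we get {ε}. So FIRST(U) = {ε, x, z}.
FOLLOW(U) includes $ since U is the start symbol.
FOLLOW(Q): in U'->x Q, the suffix after Q is empty, so FOLLOW(Q) ⊇ FOLLOW(U') = {c}. Thus FOLLOW(Q) = {c}.
FOLLOW(U): in Q->x z x U, the suffix after U is empty, so FOLLOW(U) ⊇ FOLLOW(Q) = {c}. Thus FOLLOW(U) = {$, c}.
For U -> R U' c: FIRST(R U' c) = {x}, so it goes in M[U, t] for t ∈ {x}.
For U -> z R: FIRST(z R) = {z}, so it goes in M[U, t] for t ∈ {z}.
For U -> ε: FIRST(ε) = {ε}, so it goes in M[U, t] for t ∈ {}; since ε ∈ FIRST, also for every t ∈ FOLLOW(U) = {$, c}.

U -> ε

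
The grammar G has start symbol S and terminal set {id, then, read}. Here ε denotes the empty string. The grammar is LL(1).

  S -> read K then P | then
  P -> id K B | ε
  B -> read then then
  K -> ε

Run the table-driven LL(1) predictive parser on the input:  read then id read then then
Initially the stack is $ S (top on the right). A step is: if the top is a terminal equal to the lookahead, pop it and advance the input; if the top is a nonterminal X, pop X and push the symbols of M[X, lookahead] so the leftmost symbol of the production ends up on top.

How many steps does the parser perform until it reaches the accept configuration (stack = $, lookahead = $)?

step 1: stack=$ S  input=read then id read then then $  — expand S -> read K then P
step 2: stack=$ P then K read  input=read then id read then then $  — match read
step 3: stack=$ P then K  input=then id read then then $  — expand K -> ε
step 4: stack=$ P then  input=then id read then then $  — match then
step 5: stack=$ P  input=id read then then $  — expand P -> id K B
step 6: stack=$ B K id  input=id read then then $  — match id
step 7: stack=$ B K  input=read then then $  — expand K -> ε
step 8: stack=$ B  input=read then then $  — expand B -> read then then
step 9: stack=$ then then read  input=read then then $  — match read
step 10: stack=$ then then  input=then then $  — match then
step 11: stack=$ then  input=then $  — match then
Accept reached after 11 steps.

11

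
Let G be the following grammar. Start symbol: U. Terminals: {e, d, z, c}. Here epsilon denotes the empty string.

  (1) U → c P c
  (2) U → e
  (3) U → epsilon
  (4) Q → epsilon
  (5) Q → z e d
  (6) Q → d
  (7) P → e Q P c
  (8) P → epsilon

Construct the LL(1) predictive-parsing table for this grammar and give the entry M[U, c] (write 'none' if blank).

FIRST(U) = {epsilon, c, e}
FIRST(Q) = {epsilon, d, z}
FIRST(P) = {epsilon, e}
FOLLOW(U) includes $ since U is the start symbol.
FOLLOW(U): U appears on no right-hand side. Thus FOLLOW(U) = {$}.
For U → c P c: FIRST(c P c) = {c}, so it goes in M[U, t] for t ∈ {c}.
For U → e: FIRST(e) = {e}, so it goes in M[U, t] for t ∈ {e}.
For U → epsilon: FIRST(epsilon) = {epsilon}, so it goes in M[U, t] for t ∈ {}; since epsilon ∈ FIRST, also for every t ∈ FOLLOW(U) = {$}.

U → c P c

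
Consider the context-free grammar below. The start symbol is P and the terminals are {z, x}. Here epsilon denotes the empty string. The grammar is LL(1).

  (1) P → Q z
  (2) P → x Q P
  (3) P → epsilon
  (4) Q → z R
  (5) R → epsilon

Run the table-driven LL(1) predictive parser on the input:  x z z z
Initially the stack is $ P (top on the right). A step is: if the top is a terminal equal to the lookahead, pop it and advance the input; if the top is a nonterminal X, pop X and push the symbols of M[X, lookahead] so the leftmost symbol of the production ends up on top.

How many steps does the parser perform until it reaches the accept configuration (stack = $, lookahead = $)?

10

step 1: stack=$ P  input=x z z z $  — expand P → x Q P
step 2: stack=$ P Q x  input=x z z z $  — match x
step 3: stack=$ P Q  input=z z z $  — expand Q → z R
step 4: stack=$ P R z  input=z z z $  — match z
step 5: stack=$ P R  input=z z $  — expand R → epsilon
step 6: stack=$ P  input=z z $  — expand P → Q z
step 7: stack=$ z Q  input=z z $  — expand Q → z R
step 8: stack=$ z R z  input=z z $  — match z
step 9: stack=$ z R  input=z $  — expand R → epsilon
step 10: stack=$ z  input=z $  — match z
Accept reached after 10 steps.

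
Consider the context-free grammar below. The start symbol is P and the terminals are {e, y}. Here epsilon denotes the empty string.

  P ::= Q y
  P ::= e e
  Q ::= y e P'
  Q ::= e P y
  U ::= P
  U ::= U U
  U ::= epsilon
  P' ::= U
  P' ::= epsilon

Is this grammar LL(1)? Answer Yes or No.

No

FIRST(P) = {e, y}
FIRST(Q) = {e, y}
FIRST(U) = {epsilon, e, y}
FIRST(P') = {epsilon, e, y}
FOLLOW(P) = {$, e, y}
FOLLOW(Q) = {y}
FOLLOW(U) = {e, y}
FOLLOW(P') = {y}
Cell M[P, e] receives both P ::= Q y and P ::= e e — the grammar is not LL(1).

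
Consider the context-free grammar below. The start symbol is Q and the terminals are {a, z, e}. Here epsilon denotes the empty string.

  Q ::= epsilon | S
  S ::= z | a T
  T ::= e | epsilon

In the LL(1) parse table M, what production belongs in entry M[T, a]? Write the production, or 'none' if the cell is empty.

none

FIRST(S) = {a, z}
FIRST(T) = {epsilon, e}
FIRST(Q) = {epsilon, a, z}  (via S)
FOLLOW(Q) includes $ since Q is the start symbol.
FOLLOW(S): in Q::=S, the suffix after S is empty, so FOLLOW(S) ⊇ FOLLOW(Q) = {$}. Thus FOLLOW(S) = {$}.
FOLLOW(T): in S::=a T, the suffix after T is empty, so FOLLOW(T) ⊇ FOLLOW(S) = {$}. Thus FOLLOW(T) = {$}.
For T ::= e: FIRST(e) = {e}, so it goes in M[T, t] for t ∈ {e}.
For T ::= epsilon: FIRST(epsilon) = {epsilon}, so it goes in M[T, t] for t ∈ {}; since epsilon ∈ FIRST, also for every t ∈ FOLLOW(T) = {$}.
None of these place a production in M[T, a].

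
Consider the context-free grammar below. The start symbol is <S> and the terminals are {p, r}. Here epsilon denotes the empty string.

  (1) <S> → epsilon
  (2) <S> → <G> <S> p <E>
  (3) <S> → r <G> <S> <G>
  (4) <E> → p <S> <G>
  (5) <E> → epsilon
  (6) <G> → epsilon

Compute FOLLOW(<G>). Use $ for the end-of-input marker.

FIRST(<E>): from <E>→p <S> <G> we get {p}; from <E>→epsilon we get {epsilon}. So FIRST(<E>) = {epsilon, p}.
FIRST(<G>): from <G>→epsilon we get {epsilon}. So FIRST(<G>) = {epsilon}.
FIRST(<S>): from <S>→epsilon we get {epsilon}; from <S>→<G> <S> p <E> we get {p, r}; from <S>→r <G> <S> <G> we get {r}. So FIRST(<S>) = {epsilon, p, r}.
FOLLOW(<S>) includes $ since <S> is the start symbol.
FOLLOW(<S>): in <S>→<G> <S> p <E>, <S> is followed by p <E> with FIRST {p}; in <S>→r <G> <S> <G>, <S> is followed by <G> with FIRST {epsilon}; in <S>→r <G> <S> <G>, the suffix after <S> is nullable (adds nothing new); in <E>→p <S> <G>, <S> is followed by <G> with FIRST {epsilon}; in <E>→p <S> <G>, the suffix after <S> is nullable, so FOLLOW(<S>) ⊇ FOLLOW(<E>) = {$, p}. Thus FOLLOW(<S>) = {$, p}.
FOLLOW(<E>): in <S>→<G> <S> p <E>, the suffix after <E> is empty, so FOLLOW(<E>) ⊇ FOLLOW(<S>) = {$, p}. Thus FOLLOW(<E>) = {$, p}.
FOLLOW(<G>): in <S>→<G> <S> p <E>, <G> is followed by <S> p <E> with FIRST {p, r}; in <S>→r <G> <S> <G> (occurrence 1), <G> is followed by <S> <G> with FIRST {epsilon, p, r}; in <S>→r <G> <S> <G> (occurrence 1), the suffix after <G> is nullable, so FOLLOW(<G>) ⊇ FOLLOW(<S>) = {$, p}; in <S>→r <G> <S> <G> (occurrence 2), the suffix after <G> is empty, so FOLLOW(<G>) ⊇ FOLLOW(<S>) = {$, p}; in <E>→p <S> <G>, the suffix after <G> is empty, so FOLLOW(<G>) ⊇ FOLLOW(<E>) = {$, p}. Thus FOLLOW(<G>) = {$, p, r}.

{$, p, r}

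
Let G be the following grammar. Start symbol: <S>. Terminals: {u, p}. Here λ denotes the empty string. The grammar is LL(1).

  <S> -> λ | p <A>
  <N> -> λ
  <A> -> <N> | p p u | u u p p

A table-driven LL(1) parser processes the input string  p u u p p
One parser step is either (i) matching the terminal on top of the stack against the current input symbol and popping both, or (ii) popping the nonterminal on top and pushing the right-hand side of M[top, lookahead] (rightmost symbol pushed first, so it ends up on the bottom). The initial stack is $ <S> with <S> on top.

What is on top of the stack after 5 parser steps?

p

step 1: stack=$ <S>  input=p u u p p $  — expand <S> -> p <A>
step 2: stack=$ <A> p  input=p u u p p $  — match p
step 3: stack=$ <A>  input=u u p p $  — expand <A> -> u u p p
step 4: stack=$ p p u u  input=u u p p $  — match u
step 5: stack=$ p p u  input=u p p $  — match u
Stack after step 5: $ p p (top = p).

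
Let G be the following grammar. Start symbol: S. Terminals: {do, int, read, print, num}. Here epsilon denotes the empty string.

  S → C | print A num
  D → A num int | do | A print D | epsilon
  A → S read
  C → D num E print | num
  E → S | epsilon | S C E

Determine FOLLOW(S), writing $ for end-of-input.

FIRST(S) = {do, num, print}  (via C)
FIRST(A) = {do, num, print}  (via S read)
FIRST(E) = {epsilon, do, num, print}  (via S, S C E)
FIRST(D) = {epsilon, do, num, print}  (via A num int, A print D)
FIRST(C) = {do, num, print}  (via D num E print)
FOLLOW(S) includes $ since S is the start symbol.
FOLLOW(D): in D→A print D, the suffix after D is empty (adds nothing new); in C→D num E print, D is followed by num E print with FIRST {num}. Thus FOLLOW(D) = {num}.
FOLLOW(A): in S→print A num, A is followed by num with FIRST {num}; in D→A num int, A is followed by num int with FIRST {num}; in D→A print D, A is followed by print D with FIRST {print}. Thus FOLLOW(A) = {num, print}.
FOLLOW(E): in C→D num E print, E is followed by print with FIRST {print}; in E→S C E, the suffix after E is empty (adds nothing new). Thus FOLLOW(E) = {print}.
FOLLOW(S): in A→S read, S is followed by read with FIRST {read}; in E→S, the suffix after S is empty, so FOLLOW(S) ⊇ FOLLOW(E) = {print}; in E→S C E, S is followed by C E with FIRST {do, num, print}. Thus FOLLOW(S) = {$, do, num, print, read}.
FOLLOW(C): in S→C, the suffix after C is empty, so FOLLOW(C) ⊇ FOLLOW(S) = {$, do, num, print, read}; in E→S C E, C is followed by E with FIRST {epsilon, do, num, print}; in E→S C E, the suffix after C is nullable, so FOLLOW(C) ⊇ FOLLOW(E) = {print}. Thus FOLLOW(C) = {$, do, num, print, read}.

{$, do, num, print, read}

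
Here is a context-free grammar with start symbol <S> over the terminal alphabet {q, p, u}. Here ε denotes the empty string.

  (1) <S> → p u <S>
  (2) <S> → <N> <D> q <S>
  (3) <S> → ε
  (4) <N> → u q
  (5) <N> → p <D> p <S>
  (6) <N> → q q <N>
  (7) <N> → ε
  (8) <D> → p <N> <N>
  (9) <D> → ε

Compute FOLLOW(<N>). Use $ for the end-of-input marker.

FIRST(<N>) = {ε, p, q, u}
FIRST(<D>) = {ε, p}
FIRST(<S>) = {ε, p, q, u}  (via <N> <D> q <S>)
FOLLOW(<S>) includes $ since <S> is the start symbol.
FOLLOW(<D>): in <S>→<N> <D> q <S>, <D> is followed by q <S> with FIRST {q}; in <N>→p <D> p <S>, <D> is followed by p <S> with FIRST {p}. Thus FOLLOW(<D>) = {p, q}.
FOLLOW(<N>): in <S>→<N> <D> q <S>, <N> is followed by <D> q <S> with FIRST {p, q}; in <N>→q q <N>, the suffix after <N> is empty (adds nothing new); in <D>→p <N> <N> (occurrence 1), <N> is followed by <N> with FIRST {ε, p, q, u}; in <D>→p <N> <N> (occurrence 1), the suffix after <N> is nullable, so FOLLOW(<N>) ⊇ FOLLOW(<D>) = {p, q}; in <D>→p <N> <N> (occurrence 2), the suffix after <N> is empty, so FOLLOW(<N>) ⊇ FOLLOW(<D>) = {p, q}. Thus FOLLOW(<N>) = {p, q, u}.
FOLLOW(<S>): in <S>→p u <S>, the suffix after <S> is empty (adds nothing new); in <S>→<N> <D> q <S>, the suffix after <S> is empty (adds nothing new); in <N>→p <D> p <S>, the suffix after <S> is empty, so FOLLOW(<S>) ⊇ FOLLOW(<N>) = {p, q, u}. Thus FOLLOW(<S>) = {$, p, q, u}.

{p, q, u}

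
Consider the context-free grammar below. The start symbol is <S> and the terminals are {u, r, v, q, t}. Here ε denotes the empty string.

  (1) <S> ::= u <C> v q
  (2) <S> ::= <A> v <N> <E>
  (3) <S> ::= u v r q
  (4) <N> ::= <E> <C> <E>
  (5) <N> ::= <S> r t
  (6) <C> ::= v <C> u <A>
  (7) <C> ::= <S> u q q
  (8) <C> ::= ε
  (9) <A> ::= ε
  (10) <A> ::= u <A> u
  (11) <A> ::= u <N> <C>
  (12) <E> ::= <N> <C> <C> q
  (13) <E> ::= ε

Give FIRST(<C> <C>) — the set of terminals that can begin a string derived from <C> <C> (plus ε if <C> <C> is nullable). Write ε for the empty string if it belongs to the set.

{ε, u, v}

FIRST(<A>): from <A>::=ε we get {ε}; from <A>::=u <A> u we get {u}; from <A>::=u <N> <C> we get {u}. So FIRST(<A>) = {ε, u}.
FIRST(<S>): from <S>::=u <C> v q we get {u}; from <S>::=<A> v <N> <E> we get {u, v}; from <S>::=u v r q we get {u}. So FIRST(<S>) = {u, v}.
FIRST(<C>): from <C>::=v <C> u <A> we get {v}; from <C>::=<S> u q q we get {u, v}; from <C>::=ε we get {ε}. So FIRST(<C>) = {ε, u, v}.
FIRST(<N>): from <N>::=<E> <C> <E> we get {ε, q, u, v}; from <N>::=<S> r t we get {u, v}. So FIRST(<N>) = {ε, q, u, v}.
FIRST(<E>): from <E>::=<N> <C> <C> q we get {q, u, v}; from <E>::=ε we get {ε}. So FIRST(<E>) = {ε, q, u, v}.
FIRST(<C> <C>): take FIRST of each symbol in turn, carrying on past any symbol whose FIRST contains ε; result {ε, u, v}.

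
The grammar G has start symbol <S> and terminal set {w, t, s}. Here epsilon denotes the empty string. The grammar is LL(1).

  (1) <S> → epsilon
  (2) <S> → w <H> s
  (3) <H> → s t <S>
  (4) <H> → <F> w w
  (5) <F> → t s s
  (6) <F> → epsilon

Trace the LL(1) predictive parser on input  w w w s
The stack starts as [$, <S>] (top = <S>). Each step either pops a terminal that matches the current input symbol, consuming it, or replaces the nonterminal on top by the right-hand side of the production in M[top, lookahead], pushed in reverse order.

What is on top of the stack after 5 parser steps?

w

step 1: stack=$ <S>  input=w w w s $  — expand <S> → w <H> s
step 2: stack=$ s <H> w  input=w w w s $  — match w
step 3: stack=$ s <H>  input=w w s $  — expand <H> → <F> w w
step 4: stack=$ s w w <F>  input=w w s $  — expand <F> → epsilon
step 5: stack=$ s w w  input=w w s $  — match w
Stack after step 5: $ s w (top = w).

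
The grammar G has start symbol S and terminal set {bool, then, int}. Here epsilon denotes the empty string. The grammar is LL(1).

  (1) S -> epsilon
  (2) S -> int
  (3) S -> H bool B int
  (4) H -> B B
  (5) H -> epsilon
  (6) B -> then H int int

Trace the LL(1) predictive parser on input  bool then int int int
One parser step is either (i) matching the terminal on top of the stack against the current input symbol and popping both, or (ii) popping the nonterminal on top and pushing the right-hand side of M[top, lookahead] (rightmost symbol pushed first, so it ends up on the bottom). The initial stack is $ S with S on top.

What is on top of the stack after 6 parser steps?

step 1: stack=$ S  input=bool then int int int $  — expand S -> H bool B int
step 2: stack=$ int B bool H  input=bool then int int int $  — expand H -> epsilon
step 3: stack=$ int B bool  input=bool then int int int $  — match bool
step 4: stack=$ int B  input=then int int int $  — expand B -> then H int int
step 5: stack=$ int int int H then  input=then int int int $  — match then
step 6: stack=$ int int int H  input=int int int $  — expand H -> epsilon
Stack after step 6: $ int int int (top = int).

int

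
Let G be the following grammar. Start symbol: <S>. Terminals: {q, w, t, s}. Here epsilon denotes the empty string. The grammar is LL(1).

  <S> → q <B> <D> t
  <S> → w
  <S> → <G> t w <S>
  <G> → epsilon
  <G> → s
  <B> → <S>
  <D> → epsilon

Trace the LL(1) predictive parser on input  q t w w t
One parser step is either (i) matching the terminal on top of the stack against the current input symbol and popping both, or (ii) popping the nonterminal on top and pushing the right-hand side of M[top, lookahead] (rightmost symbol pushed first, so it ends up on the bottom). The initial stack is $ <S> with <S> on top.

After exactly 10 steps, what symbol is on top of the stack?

      Stack                Input        Action
   1  $ <S>                q t w w t $  expand <S> → q <B> <D> t
   2  $ t <D> <B> q        q t w w t $  match q
   3  $ t <D> <B>          t w w t $    expand <B> → <S>
   4  $ t <D> <S>          t w w t $    expand <S> → <G> t w <S>
   5  $ t <D> <S> w t <G>  t w w t $    expand <G> → epsilon
   6  $ t <D> <S> w t      t w w t $    match t
   7  $ t <D> <S> w        w w t $      match w
   8  $ t <D> <S>          w t $        expand <S> → w
   9  $ t <D> w            w t $        match w
  10  $ t <D>              t $          expand <D> → epsilon
Stack after step 10: $ t (top = t).

t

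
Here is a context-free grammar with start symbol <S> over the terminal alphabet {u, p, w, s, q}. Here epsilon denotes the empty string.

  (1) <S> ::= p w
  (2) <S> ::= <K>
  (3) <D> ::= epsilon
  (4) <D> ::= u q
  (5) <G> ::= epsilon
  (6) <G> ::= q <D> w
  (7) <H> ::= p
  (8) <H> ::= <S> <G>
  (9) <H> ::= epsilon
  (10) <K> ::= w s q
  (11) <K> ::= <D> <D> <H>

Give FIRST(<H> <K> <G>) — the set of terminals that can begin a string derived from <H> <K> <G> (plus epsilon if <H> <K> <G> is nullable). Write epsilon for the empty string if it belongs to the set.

{epsilon, p, q, u, w}

FIRST(<D>): from <D>::=epsilon we get {epsilon}; from <D>::=u q we get {u}. So FIRST(<D>) = {epsilon, u}.
FIRST(<G>): from <G>::=epsilon we get {epsilon}; from <G>::=q <D> w we get {q}. So FIRST(<G>) = {epsilon, q}.
FIRST(<S>): from <S>::=p w we get {p}; from <S>::=<K> we get {epsilon, p, q, u, w}. So FIRST(<S>) = {epsilon, p, q, u, w}.
FIRST(<H>): from <H>::=p we get {p}; from <H>::=<S> <G> we get {epsilon, p, q, u, w}; from <H>::=epsilon we get {epsilon}. So FIRST(<H>) = {epsilon, p, q, u, w}.
FIRST(<K>): from <K>::=w s q we get {w}; from <K>::=<D> <D> <H> we get {epsilon, p, q, u, w}. So FIRST(<K>) = {epsilon, p, q, u, w}.
FIRST(<H> <K> <G>): take FIRST of each symbol in turn, carrying on past any symbol whose FIRST contains epsilon; result {epsilon, p, q, u, w}.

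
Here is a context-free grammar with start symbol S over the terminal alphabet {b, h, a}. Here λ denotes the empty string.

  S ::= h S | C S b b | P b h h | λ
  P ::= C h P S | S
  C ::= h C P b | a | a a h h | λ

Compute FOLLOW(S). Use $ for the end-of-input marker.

{$, a, b, h}

FIRST(C) = {λ, a, h}
FIRST(S) = {λ, a, b, h}  (via C S b b, P b h h)
FIRST(P) = {λ, a, b, h}  (via C h P S, S)
FOLLOW(S) includes $ since S is the start symbol.
FOLLOW(P): in S::=P b h h, P is followed by b h h with FIRST {b}; in P::=C h P S, P is followed by S with FIRST {λ, a, b, h}; in P::=C h P S, the suffix after P is nullable (adds nothing new); in C::=h C P b, P is followed by b with FIRST {b}. Thus FOLLOW(P) = {a, b, h}.
FOLLOW(S): in S::=h S, the suffix after S is empty (adds nothing new); in S::=C S b b, S is followed by b b with FIRST {b}; in P::=C h P S, the suffix after S is empty, so FOLLOW(S) ⊇ FOLLOW(P) = {a, b, h}; in P::=S, the suffix after S is empty, so FOLLOW(S) ⊇ FOLLOW(P) = {a, b, h}. Thus FOLLOW(S) = {$, a, b, h}.
FOLLOW(C): in S::=C S b b, C is followed by S b b with FIRST {a, b, h}; in P::=C h P S, C is followed by h P S with FIRST {h}; in C::=h C P b, C is followed by P b with FIRST {a, b, h}. Thus FOLLOW(C) = {a, b, h}.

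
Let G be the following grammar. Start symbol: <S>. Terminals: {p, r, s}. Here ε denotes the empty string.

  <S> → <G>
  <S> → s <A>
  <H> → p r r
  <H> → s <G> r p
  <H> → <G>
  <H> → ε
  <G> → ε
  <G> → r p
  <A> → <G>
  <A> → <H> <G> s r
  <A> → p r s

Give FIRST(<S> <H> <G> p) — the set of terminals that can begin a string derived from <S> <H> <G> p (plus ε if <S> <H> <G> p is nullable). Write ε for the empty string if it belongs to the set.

{p, r, s}

FIRST(<G>): from <G>→ε we get {ε}; from <G>→r p we get {r}. So FIRST(<G>) = {ε, r}.
FIRST(<S>): from <S>→<G> we get {ε, r}; from <S>→s <A> we get {s}. So FIRST(<S>) = {ε, r, s}.
FIRST(<H>): from <H>→p r r we get {p}; from <H>→s <G> r p we get {s}; from <H>→<G> we get {ε, r}; from <H>→ε we get {ε}. So FIRST(<H>) = {ε, p, r, s}.
FIRST(<A>): from <A>→<G> we get {ε, r}; from <A>→<H> <G> s r we get {p, r, s}; from <A>→p r s we get {p}. So FIRST(<A>) = {ε, p, r, s}.
FIRST(<S> <H> <G> p): take FIRST of each symbol in turn, carrying on past any symbol whose FIRST contains ε; result {p, r, s}.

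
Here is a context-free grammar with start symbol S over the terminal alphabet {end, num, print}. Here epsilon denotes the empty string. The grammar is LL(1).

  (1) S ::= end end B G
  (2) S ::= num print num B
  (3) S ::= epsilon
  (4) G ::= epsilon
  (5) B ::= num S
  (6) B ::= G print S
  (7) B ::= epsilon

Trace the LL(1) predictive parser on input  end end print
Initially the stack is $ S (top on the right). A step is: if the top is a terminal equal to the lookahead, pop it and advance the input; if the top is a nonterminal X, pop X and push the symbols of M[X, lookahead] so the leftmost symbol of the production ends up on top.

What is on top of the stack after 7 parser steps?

     Stack          Input            Action
  1  $ S            end end print $  expand S ::= end end B G
  2  $ G B end end  end end print $  match end
  3  $ G B end      end print $      match end
  4  $ G B          print $          expand B ::= G print S
  5  $ G S print G  print $          expand G ::= epsilon
  6  $ G S print    print $          match print
  7  $ G S          $                expand S ::= epsilon
Stack after step 7: $ G (top = G).

G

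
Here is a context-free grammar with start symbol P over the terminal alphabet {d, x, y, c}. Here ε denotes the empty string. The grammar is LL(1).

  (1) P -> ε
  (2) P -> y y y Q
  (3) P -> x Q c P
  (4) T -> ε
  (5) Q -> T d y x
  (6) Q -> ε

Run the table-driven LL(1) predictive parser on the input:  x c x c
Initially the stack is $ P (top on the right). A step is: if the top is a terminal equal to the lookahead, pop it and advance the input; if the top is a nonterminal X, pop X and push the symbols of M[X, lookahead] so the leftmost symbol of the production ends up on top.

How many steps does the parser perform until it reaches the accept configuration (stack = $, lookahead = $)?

step 1: stack=$ P  input=x c x c $  — expand P -> x Q c P
step 2: stack=$ P c Q x  input=x c x c $  — match x
step 3: stack=$ P c Q  input=c x c $  — expand Q -> ε
step 4: stack=$ P c  input=c x c $  — match c
step 5: stack=$ P  input=x c $  — expand P -> x Q c P
step 6: stack=$ P c Q x  input=x c $  — match x
step 7: stack=$ P c Q  input=c $  — expand Q -> ε
step 8: stack=$ P c  input=c $  — match c
step 9: stack=$ P  input=$  — expand P -> ε
Accept reached after 9 steps.

9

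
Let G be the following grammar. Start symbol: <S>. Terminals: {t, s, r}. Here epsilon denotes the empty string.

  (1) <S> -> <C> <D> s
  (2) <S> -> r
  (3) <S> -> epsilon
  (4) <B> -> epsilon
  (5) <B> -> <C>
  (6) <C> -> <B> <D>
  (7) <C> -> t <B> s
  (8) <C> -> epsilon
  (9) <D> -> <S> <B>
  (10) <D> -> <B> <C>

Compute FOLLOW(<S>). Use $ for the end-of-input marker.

{$, r, s, t}

FIRST(<S>): from <S>-><C> <D> s we get {r, s, t}; from <S>->r we get {r}; from <S>->epsilon we get {epsilon}. So FIRST(<S>) = {epsilon, r, s, t}.
FIRST(<B>): from <B>->epsilon we get {epsilon}; from <B>-><C> we get {epsilon, r, s, t}. So FIRST(<B>) = {epsilon, r, s, t}.
FIRST(<C>): from <C>-><B> <D> we get {epsilon, r, s, t}; from <C>->t <B> s we get {t}; from <C>->epsilon we get {epsilon}. So FIRST(<C>) = {epsilon, r, s, t}.
FIRST(<D>): from <D>-><S> <B> we get {epsilon, r, s, t}; from <D>-><B> <C> we get {epsilon, r, s, t}. So FIRST(<D>) = {epsilon, r, s, t}.
FOLLOW(<S>) includes $ since <S> is the start symbol.
FOLLOW(<S>): in <D>-><S> <B>, <S> is followed by <B> with FIRST {epsilon, r, s, t}; in <D>-><S> <B>, the suffix after <S> is nullable, so FOLLOW(<S>) ⊇ FOLLOW(<D>) = {r, s, t}. Thus FOLLOW(<S>) = {$, r, s, t}.
FOLLOW(<B>): in <C>-><B> <D>, <B> is followed by <D> with FIRST {epsilon, r, s, t}; in <C>-><B> <D>, the suffix after <B> is nullable, so FOLLOW(<B>) ⊇ FOLLOW(<C>) = {r, s, t}; in <C>->t <B> s, <B> is followed by s with FIRST {s}; in <D>-><S> <B>, the suffix after <B> is empty, so FOLLOW(<B>) ⊇ FOLLOW(<D>) = {r, s, t}; in <D>-><B> <C>, <B> is followed by <C> with FIRST {epsilon, r, s, t}; in <D>-><B> <C>, the suffix after <B> is nullable, so FOLLOW(<B>) ⊇ FOLLOW(<D>) = {r, s, t}. Thus FOLLOW(<B>) = {r, s, t}.
FOLLOW(<C>): in <S>-><C> <D> s, <C> is followed by <D> s with FIRST {r, s, t}; in <B>-><C>, the suffix after <C> is empty, so FOLLOW(<C>) ⊇ FOLLOW(<B>) = {r, s, t}; in <D>-><B> <C>, the suffix after <C> is empty, so FOLLOW(<C>) ⊇ FOLLOW(<D>) = {r, s, t}. Thus FOLLOW(<C>) = {r, s, t}.
FOLLOW(<D>): in <S>-><C> <D> s, <D> is followed by s with FIRST {s}; in <C>-><B> <D>, the suffix after <D> is empty, so FOLLOW(<D>) ⊇ FOLLOW(<C>) = {r, s, t}. Thus FOLLOW(<D>) = {r, s, t}.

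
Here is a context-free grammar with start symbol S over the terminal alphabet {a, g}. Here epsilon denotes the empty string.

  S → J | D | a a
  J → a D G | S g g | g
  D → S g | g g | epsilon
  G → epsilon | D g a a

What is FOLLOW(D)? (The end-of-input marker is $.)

{$, a, g}

FIRST(S) = {epsilon, a, g}  (via J, D)
FIRST(J) = {a, g}  (via S g g)
FIRST(D) = {epsilon, a, g}  (via S g)
FIRST(G) = {epsilon, a, g}  (via D g a a)
FOLLOW(S) includes $ since S is the start symbol.
FOLLOW(S): in J→S g g, S is followed by g g with FIRST {g}; in D→S g, S is followed by g with FIRST {g}. Thus FOLLOW(S) = {$, g}.
FOLLOW(J): in S→J, the suffix after J is empty, so FOLLOW(J) ⊇ FOLLOW(S) = {$, g}. Thus FOLLOW(J) = {$, g}.
FOLLOW(D): in S→D, the suffix after D is empty, so FOLLOW(D) ⊇ FOLLOW(S) = {$, g}; in J→a D G, D is followed by G with FIRST {epsilon, a, g}; in J→a D G, the suffix after D is nullable, so FOLLOW(D) ⊇ FOLLOW(J) = {$, g}; in G→D g a a, D is followed by g a a with FIRST {g}. Thus FOLLOW(D) = {$, a, g}.
FOLLOW(G): in J→a D G, the suffix after G is empty, so FOLLOW(G) ⊇ FOLLOW(J) = {$, g}. Thus FOLLOW(G) = {$, g}.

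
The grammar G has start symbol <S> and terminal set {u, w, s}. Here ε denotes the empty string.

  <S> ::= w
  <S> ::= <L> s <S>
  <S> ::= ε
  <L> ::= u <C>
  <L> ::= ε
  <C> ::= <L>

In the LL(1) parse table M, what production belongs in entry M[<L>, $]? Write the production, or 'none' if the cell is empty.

none

FIRST(<L>) = {ε, u}
FIRST(<S>) = {ε, s, u, w}  (via <L> s <S>)
FIRST(<C>) = {ε, u}  (via <L>)
FOLLOW(<S>) includes $ since <S> is the start symbol.
FOLLOW(<L>): in <S>::=<L> s <S>, <L> is followed by s <S> with FIRST {s}; in <C>::=<L>, the suffix after <L> is empty, so FOLLOW(<L>) ⊇ FOLLOW(<C>) = {s}. Thus FOLLOW(<L>) = {s}.
FOLLOW(<C>): in <L>::=u <C>, the suffix after <C> is empty, so FOLLOW(<C>) ⊇ FOLLOW(<L>) = {s}. Thus FOLLOW(<C>) = {s}.
For <L> ::= u <C>: FIRST(u <C>) = {u}, so it goes in M[<L>, t] for t ∈ {u}.
For <L> ::= ε: FIRST(ε) = {ε}, so it goes in M[<L>, t] for t ∈ {}; since ε ∈ FIRST, also for every t ∈ FOLLOW(<L>) = {s}.
None of these place a production in M[<L>, $].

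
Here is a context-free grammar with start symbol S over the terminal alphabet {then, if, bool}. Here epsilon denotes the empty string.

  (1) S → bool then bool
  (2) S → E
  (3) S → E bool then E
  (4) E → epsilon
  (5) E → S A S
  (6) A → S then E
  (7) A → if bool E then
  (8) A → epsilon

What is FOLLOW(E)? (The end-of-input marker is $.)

FIRST(S) = {epsilon, bool, if, then}  (via E, E bool then E)
FIRST(A) = {epsilon, bool, if, then}  (via S then E)
FIRST(E) = {epsilon, bool, if, then}  (via S A S)
FOLLOW(S) includes $ since S is the start symbol.
FOLLOW(S): in E→S A S (occurrence 1), S is followed by A S with FIRST {epsilon, bool, if, then}; in E→S A S (occurrence 1), the suffix after S is nullable, so FOLLOW(S) ⊇ FOLLOW(E) = {$, bool, if, then}; in E→S A S (occurrence 2), the suffix after S is empty, so FOLLOW(S) ⊇ FOLLOW(E) = {$, bool, if, then}; in A→S then E, S is followed by then E with FIRST {then}. Thus FOLLOW(S) = {$, bool, if, then}.
FOLLOW(E): in S→E, the suffix after E is empty, so FOLLOW(E) ⊇ FOLLOW(S) = {$, bool, if, then}; in S→E bool then E (occurrence 1), E is followed by bool then E with FIRST {bool}; in S→E bool then E (occurrence 2), the suffix after E is empty, so FOLLOW(E) ⊇ FOLLOW(S) = {$, bool, if, then}; in A→S then E, the suffix after E is empty, so FOLLOW(E) ⊇ FOLLOW(A) = {$, bool, if, then}; in A→if bool E then, E is followed by then with FIRST {then}. Thus FOLLOW(E) = {$, bool, if, then}.
FOLLOW(A): in E→S A S, A is followed by S with FIRST {epsilon, bool, if, then}; in E→S A S, the suffix after A is nullable, so FOLLOW(A) ⊇ FOLLOW(E) = {$, bool, if, then}. Thus FOLLOW(A) = {$, bool, if, then}.

{$, bool, if, then}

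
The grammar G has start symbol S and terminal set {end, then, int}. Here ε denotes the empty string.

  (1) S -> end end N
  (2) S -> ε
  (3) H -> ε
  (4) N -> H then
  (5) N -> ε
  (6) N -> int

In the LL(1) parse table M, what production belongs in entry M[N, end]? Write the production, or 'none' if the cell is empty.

FIRST(S): from S->end end N we get {end}; from S->ε we get {ε}. So FIRST(S) = {ε, end}.
FIRST(H): from H->ε we get {ε}. So FIRST(H) = {ε}.
FIRST(N): from N->H then we get {then}; from N->ε we get {ε}; from N->int we get {int}. So FIRST(N) = {ε, int, then}.
FOLLOW(S) includes $ since S is the start symbol.
FOLLOW(S): S appears on no right-hand side. Thus FOLLOW(S) = {$}.
FOLLOW(N): in S->end end N, the suffix after N is empty, so FOLLOW(N) ⊇ FOLLOW(S) = {$}. Thus FOLLOW(N) = {$}.
For N -> H then: FIRST(H then) = {then}, so it goes in M[N, t] for t ∈ {then}.
For N -> ε: FIRST(ε) = {ε}, so it goes in M[N, t] for t ∈ {}; since ε ∈ FIRST, also for every t ∈ FOLLOW(N) = {$}.
For N -> int: FIRST(int) = {int}, so it goes in M[N, t] for t ∈ {int}.
None of these place a production in M[N, end].

none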